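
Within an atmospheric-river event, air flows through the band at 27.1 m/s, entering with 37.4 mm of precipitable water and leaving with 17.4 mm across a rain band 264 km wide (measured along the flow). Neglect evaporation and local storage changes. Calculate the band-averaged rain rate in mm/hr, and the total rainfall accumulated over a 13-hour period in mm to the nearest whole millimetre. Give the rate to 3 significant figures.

R ≈ 7.39 mm/hr; total ≈ 96 mm

Column moisture flux per unit crosswind length is F = V × PW.
Inflow: F_in = 27.1 × 37.4 = 1013.54 mm·m/s
Outflow: F_out = 27.1 × 17.4 = 471.54 mm·m/s
Steady-state rate R = (F_in − F_out)/L = (1013.54 − 471.54) / 264000 m = 2.053e-03 mm/s.
R = 2.053e-03 × 3600 = 7.39 mm/hr.
Over 13 h: total = 7.39 × 13 = 96.07 ≈ 96 mm.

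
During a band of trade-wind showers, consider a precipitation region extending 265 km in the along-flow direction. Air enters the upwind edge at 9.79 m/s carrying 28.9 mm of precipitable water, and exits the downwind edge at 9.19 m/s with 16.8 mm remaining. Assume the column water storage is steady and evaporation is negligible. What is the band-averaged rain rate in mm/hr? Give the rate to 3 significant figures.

R ≈ 1.75 mm/hr

Column moisture flux per unit crosswind length is F = V × PW.
Inflow: F_in = 9.79 × 28.9 = 282.931 mm·m/s
Outflow: F_out = 9.19 × 16.8 = 154.392 mm·m/s
Steady-state rate R = (F_in − F_out)/L = (282.931 − 154.392) / 265000 m = 4.851e-04 mm/s.
R = 4.851e-04 × 3600 = 1.75 mm/hr.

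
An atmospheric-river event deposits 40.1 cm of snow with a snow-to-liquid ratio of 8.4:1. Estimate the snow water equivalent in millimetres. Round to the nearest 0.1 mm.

SWE = snow depth / ratio = 40.1 cm / 8.4 = 4.774 cm = 47.7 mm.

SWE ≈ 47.7 mm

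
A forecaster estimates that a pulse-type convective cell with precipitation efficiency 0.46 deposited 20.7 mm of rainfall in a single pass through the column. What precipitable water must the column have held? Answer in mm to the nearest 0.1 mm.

PW ≈ 45.0 mm

PW = rainfall / ε = 20.7 / 0.46 = 45.0 mm.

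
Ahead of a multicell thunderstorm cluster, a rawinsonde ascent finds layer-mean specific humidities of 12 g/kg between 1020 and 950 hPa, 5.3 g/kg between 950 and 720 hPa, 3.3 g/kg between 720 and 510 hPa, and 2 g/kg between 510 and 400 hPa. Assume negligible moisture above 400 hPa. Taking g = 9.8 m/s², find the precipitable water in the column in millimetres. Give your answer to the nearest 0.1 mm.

Precipitable water is the column-integrated vapour mass per unit area: PW = (1/g) Σ q̄ Δp, with q in kg/kg and Δp in Pa (1 kg/m² of water = 1 mm).
Layer 1020–950 hPa: Δp = 70 hPa = 7000 Pa, q̄ = 0.012 kg/kg → 0.012 × 7000 / 9.8 = 8.57 mm
Layer 950–720 hPa: Δp = 230 hPa = 23000 Pa, q̄ = 0.0053 kg/kg → 0.0053 × 23000 / 9.8 = 12.44 mm
Layer 720–510 hPa: Δp = 210 hPa = 21000 Pa, q̄ = 0.0033 kg/kg → 0.0033 × 21000 / 9.8 = 7.07 mm
Layer 510–400 hPa: Δp = 110 hPa = 11000 Pa, q̄ = 0.002 kg/kg → 0.002 × 11000 / 9.8 = 2.24 mm
PW = 8.57 + 12.44 + 7.07 + 2.24 = 30.32 ≈ 30.3 mm.

PW ≈ 30.3 mm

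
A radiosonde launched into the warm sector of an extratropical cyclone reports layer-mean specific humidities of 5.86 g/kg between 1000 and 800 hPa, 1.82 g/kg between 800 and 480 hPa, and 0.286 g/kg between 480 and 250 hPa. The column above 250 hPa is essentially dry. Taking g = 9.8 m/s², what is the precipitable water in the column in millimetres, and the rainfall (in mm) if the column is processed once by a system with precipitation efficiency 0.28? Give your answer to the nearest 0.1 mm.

Precipitable water is the column-integrated vapour mass per unit area: PW = (1/g) Σ q̄ Δp, with q in kg/kg and Δp in Pa (1 kg/m² of water = 1 mm).
Layer 1000–800 hPa: Δp = 200 hPa = 20000 Pa, q̄ = 0.00586 kg/kg → 0.00586 × 20000 / 9.8 = 11.96 mm
Layer 800–480 hPa: Δp = 320 hPa = 32000 Pa, q̄ = 0.00182 kg/kg → 0.00182 × 32000 / 9.8 = 5.94 mm
Layer 480–250 hPa: Δp = 230 hPa = 23000 Pa, q̄ = 0.000286 kg/kg → 0.000286 × 23000 / 9.8 = 0.67 mm
PW = 11.96 + 5.94 + 0.67 = 18.57 ≈ 18.6 mm.
Rainfall = ε × PW = 0.28 × 18.6 = 5.2 mm.

PW ≈ 18.6 mm; rainfall ≈ 5.2 mm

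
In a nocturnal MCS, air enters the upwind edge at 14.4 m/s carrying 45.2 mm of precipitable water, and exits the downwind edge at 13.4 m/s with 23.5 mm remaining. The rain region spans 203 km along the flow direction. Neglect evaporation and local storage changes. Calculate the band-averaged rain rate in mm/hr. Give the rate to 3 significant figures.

R ≈ 5.96 mm/hr

Column moisture flux per unit crosswind length is F = V × PW.
Inflow: F_in = 14.4 × 45.2 = 650.88 mm·m/s
Outflow: F_out = 13.4 × 23.5 = 314.9 mm·m/s
Steady-state rate R = (F_in − F_out)/L = (650.88 − 314.9) / 203000 m = 1.655e-03 mm/s.
R = 1.655e-03 × 3600 = 5.96 mm/hr.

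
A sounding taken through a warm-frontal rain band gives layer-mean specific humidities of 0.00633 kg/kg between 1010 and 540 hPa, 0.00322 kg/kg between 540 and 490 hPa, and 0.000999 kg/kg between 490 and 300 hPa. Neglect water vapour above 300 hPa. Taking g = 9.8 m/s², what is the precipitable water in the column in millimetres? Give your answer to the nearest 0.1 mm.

Precipitable water is the column-integrated vapour mass per unit area: PW = (1/g) Σ q̄ Δp, with q in kg/kg and Δp in Pa (1 kg/m² of water = 1 mm).
Layer 1010–540 hPa: Δp = 470 hPa = 47000 Pa, q̄ = 0.00633 kg/kg → 0.00633 × 47000 / 9.8 = 30.36 mm
Layer 540–490 hPa: Δp = 50 hPa = 5000 Pa, q̄ = 0.00322 kg/kg → 0.00322 × 5000 / 9.8 = 1.64 mm
Layer 490–300 hPa: Δp = 190 hPa = 19000 Pa, q̄ = 0.000999 kg/kg → 0.000999 × 19000 / 9.8 = 1.94 mm
PW = 30.36 + 1.64 + 1.94 = 33.94 ≈ 33.9 mm.

PW ≈ 33.9 mm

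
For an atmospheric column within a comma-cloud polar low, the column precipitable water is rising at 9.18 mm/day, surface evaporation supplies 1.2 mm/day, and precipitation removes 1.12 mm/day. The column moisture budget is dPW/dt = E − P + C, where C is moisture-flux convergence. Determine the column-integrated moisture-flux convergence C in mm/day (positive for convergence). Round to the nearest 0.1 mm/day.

C ≈ 9.1 mm/day

dPW/dt = +9.18 mm/day.
C = dPW/dt − E + P = (+9.18) − 1.2 + 1.12 = 9.1 mm/day.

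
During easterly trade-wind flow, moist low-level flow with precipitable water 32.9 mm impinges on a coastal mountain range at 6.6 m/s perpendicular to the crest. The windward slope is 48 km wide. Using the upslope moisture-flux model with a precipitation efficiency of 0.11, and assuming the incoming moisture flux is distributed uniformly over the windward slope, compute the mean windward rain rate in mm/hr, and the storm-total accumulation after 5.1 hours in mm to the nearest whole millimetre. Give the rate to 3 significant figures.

Incoming column moisture flux per unit ridge length: F = V × PW = 6.6 × 32.9 = 217.14 mm·m/s.
Spread over the 48 km slope with efficiency ε = 0.11: R = ε·F/W = 0.11 × 217.14 / 48000 m = 4.976e-04 mm/s.
R = 4.976e-04 × 3600 = 1.79 mm/hr.
Over 5.1 h: total = 1.79 × 5.1 = 9.129 ≈ 9 mm.

R ≈ 1.79 mm/hr; total ≈ 9 mm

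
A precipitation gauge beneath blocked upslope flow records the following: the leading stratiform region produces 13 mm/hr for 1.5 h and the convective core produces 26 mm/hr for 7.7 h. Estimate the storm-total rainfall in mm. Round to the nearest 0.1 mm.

total ≈ 219.7 mm

Total = Σ Rᵢ Δtᵢ = 13 × 1.5 + 26 × 7.7
      = 19.5 + 200.2 = 219.7 mm.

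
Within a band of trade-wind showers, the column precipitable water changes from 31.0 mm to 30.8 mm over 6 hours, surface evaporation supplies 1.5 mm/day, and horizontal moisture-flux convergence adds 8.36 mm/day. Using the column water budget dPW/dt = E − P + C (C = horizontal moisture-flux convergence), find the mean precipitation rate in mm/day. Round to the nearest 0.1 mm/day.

P ≈ 10.7 mm/day

dPW/dt = (30.8 − 31.0) mm / (6/24 day) = -0.800 mm/day.
P = E + C − dPW/dt = 1.5 + (8.36) − (-0.800) = 10.7 mm/day.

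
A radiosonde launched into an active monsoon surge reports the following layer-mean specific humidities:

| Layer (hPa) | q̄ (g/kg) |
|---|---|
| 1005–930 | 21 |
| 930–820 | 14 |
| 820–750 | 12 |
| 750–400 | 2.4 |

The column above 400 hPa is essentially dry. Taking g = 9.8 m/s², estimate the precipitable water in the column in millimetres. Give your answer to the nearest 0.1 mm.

Precipitable water is the column-integrated vapour mass per unit area: PW = (1/g) Σ q̄ Δp, with q in kg/kg and Δp in Pa (1 kg/m² of water = 1 mm).
Layer 1005–930 hPa: Δp = 75 hPa = 7500 Pa, q̄ = 0.021 kg/kg → 0.021 × 7500 / 9.8 = 16.07 mm
Layer 930–820 hPa: Δp = 110 hPa = 11000 Pa, q̄ = 0.014 kg/kg → 0.014 × 11000 / 9.8 = 15.71 mm
Layer 820–750 hPa: Δp = 70 hPa = 7000 Pa, q̄ = 0.012 kg/kg → 0.012 × 7000 / 9.8 = 8.57 mm
Layer 750–400 hPa: Δp = 350 hPa = 35000 Pa, q̄ = 0.0024 kg/kg → 0.0024 × 35000 / 9.8 = 8.57 mm
PW = 16.07 + 15.71 + 8.57 + 8.57 = 48.92 ≈ 48.9 mm.

PW ≈ 48.9 mm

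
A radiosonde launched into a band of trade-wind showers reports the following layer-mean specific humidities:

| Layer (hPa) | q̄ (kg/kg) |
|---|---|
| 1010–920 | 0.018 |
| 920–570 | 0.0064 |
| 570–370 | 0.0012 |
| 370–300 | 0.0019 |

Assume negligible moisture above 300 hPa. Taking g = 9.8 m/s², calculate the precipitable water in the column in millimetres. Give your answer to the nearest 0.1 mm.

Precipitable water is the column-integrated vapour mass per unit area: PW = (1/g) Σ q̄ Δp, with q in kg/kg and Δp in Pa (1 kg/m² of water = 1 mm).
Layer 1010–920 hPa: Δp = 90 hPa = 9000 Pa, q̄ = 0.018 kg/kg → 0.018 × 9000 / 9.8 = 16.53 mm
Layer 920–570 hPa: Δp = 350 hPa = 35000 Pa, q̄ = 0.0064 kg/kg → 0.0064 × 35000 / 9.8 = 22.86 mm
Layer 570–370 hPa: Δp = 200 hPa = 20000 Pa, q̄ = 0.0012 kg/kg → 0.0012 × 20000 / 9.8 = 2.45 mm
Layer 370–300 hPa: Δp = 70 hPa = 7000 Pa, q̄ = 0.0019 kg/kg → 0.0019 × 7000 / 9.8 = 1.36 mm
PW = 16.53 + 22.86 + 2.45 + 1.36 = 43.20 ≈ 43.2 mm.

PW ≈ 43.2 mm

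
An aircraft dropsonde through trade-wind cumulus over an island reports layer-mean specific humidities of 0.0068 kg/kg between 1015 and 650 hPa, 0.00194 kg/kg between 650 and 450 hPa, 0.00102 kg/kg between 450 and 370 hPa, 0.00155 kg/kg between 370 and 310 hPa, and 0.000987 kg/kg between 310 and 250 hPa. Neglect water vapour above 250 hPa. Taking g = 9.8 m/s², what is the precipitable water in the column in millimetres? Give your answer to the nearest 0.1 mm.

PW ≈ 31.7 mm

Precipitable water is the column-integrated vapour mass per unit area: PW = (1/g) Σ q̄ Δp, with q in kg/kg and Δp in Pa (1 kg/m² of water = 1 mm).
Layer 1015–650 hPa: Δp = 365 hPa = 36500 Pa, q̄ = 0.0068 kg/kg → 0.0068 × 36500 / 9.8 = 25.33 mm
Layer 650–450 hPa: Δp = 200 hPa = 20000 Pa, q̄ = 0.00194 kg/kg → 0.00194 × 20000 / 9.8 = 3.96 mm
Layer 450–370 hPa: Δp = 80 hPa = 8000 Pa, q̄ = 0.00102 kg/kg → 0.00102 × 8000 / 9.8 = 0.83 mm
Layer 370–310 hPa: Δp = 60 hPa = 6000 Pa, q̄ = 0.00155 kg/kg → 0.00155 × 6000 / 9.8 = 0.95 mm
Layer 310–250 hPa: Δp = 60 hPa = 6000 Pa, q̄ = 0.000987 kg/kg → 0.000987 × 6000 / 9.8 = 0.60 mm
PW = 25.33 + 3.96 + 0.83 + 0.95 + 0.60 = 31.67 ≈ 31.7 mm.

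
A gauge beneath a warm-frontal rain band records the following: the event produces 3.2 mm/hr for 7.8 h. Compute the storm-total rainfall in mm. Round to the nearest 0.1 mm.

Total = Σ Rᵢ Δtᵢ = 3.2 × 7.8
      = 24.96 = 25.0 mm.

total ≈ 25.0 mm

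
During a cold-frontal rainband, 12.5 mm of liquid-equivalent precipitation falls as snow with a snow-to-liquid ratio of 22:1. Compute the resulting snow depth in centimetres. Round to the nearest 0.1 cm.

Snow depth = liquid × ratio = 12.5 mm × 22 = 275 mm = 27.5 cm.

snow depth ≈ 27.5 cm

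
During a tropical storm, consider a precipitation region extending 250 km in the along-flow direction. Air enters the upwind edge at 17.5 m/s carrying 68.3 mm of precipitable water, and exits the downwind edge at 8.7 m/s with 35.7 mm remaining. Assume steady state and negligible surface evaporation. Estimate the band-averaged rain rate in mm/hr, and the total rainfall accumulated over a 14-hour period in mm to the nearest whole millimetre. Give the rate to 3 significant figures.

R ≈ 12.7 mm/hr; total ≈ 178 mm

Column moisture flux per unit crosswind length is F = V × PW.
Inflow: F_in = 17.5 × 68.3 = 1195.25 mm·m/s
Outflow: F_out = 8.7 × 35.7 = 310.59 mm·m/s
Steady-state rate R = (F_in − F_out)/L = (1195.25 − 310.59) / 250000 m = 3.539e-03 mm/s.
R = 3.539e-03 × 3600 = 12.7 mm/hr.
Over 14 h: total = 12.7 × 14 = 177.8 ≈ 178 mm.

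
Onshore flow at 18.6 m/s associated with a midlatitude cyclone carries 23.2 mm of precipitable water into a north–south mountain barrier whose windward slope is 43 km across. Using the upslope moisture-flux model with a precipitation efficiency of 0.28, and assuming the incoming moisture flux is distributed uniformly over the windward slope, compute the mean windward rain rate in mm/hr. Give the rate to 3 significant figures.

R ≈ 10.1 mm/hr

Incoming column moisture flux per unit ridge length: F = V × PW = 18.6 × 23.2 = 431.52 mm·m/s.
Spread over the 43 km slope with efficiency ε = 0.28: R = ε·F/W = 0.28 × 431.52 / 43000 m = 2.810e-03 mm/s.
R = 2.810e-03 × 3600 = 10.1 mm/hr.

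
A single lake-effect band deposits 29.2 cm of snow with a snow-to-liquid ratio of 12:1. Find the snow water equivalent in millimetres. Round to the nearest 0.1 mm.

SWE = snow depth / ratio = 29.2 cm / 12 = 2.433 cm = 24.3 mm.

SWE ≈ 24.3 mm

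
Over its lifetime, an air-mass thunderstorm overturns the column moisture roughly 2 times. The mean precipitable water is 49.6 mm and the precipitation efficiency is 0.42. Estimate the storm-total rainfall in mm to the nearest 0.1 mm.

Each cycle deposits ε × PW = 0.42 × 49.6 = 20.832 mm.
Over 2 cycles: 2 × 20.832 = 41.7 mm.

rainfall ≈ 41.7 mm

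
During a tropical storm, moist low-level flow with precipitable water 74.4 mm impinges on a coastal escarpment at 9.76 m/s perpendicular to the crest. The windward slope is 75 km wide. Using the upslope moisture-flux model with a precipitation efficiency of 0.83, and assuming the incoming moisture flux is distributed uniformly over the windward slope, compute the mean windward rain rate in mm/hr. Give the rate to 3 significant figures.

R ≈ 28.9 mm/hr

Incoming column moisture flux per unit ridge length: F = V × PW = 9.76 × 74.4 = 726.144 mm·m/s.
Spread over the 75 km slope with efficiency ε = 0.83: R = ε·F/W = 0.83 × 726.144 / 75000 m = 8.036e-03 mm/s.
R = 8.036e-03 × 3600 = 28.9 mm/hr.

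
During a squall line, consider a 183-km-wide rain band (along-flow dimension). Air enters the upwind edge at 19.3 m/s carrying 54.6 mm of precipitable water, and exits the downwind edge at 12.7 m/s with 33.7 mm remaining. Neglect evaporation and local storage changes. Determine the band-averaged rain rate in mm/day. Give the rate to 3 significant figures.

Column moisture flux per unit crosswind length is F = V × PW.
Inflow: F_in = 19.3 × 54.6 = 1053.78 mm·m/s
Outflow: F_out = 12.7 × 33.7 = 427.99 mm·m/s
Steady-state rate R = (F_in − F_out)/L = (1053.78 − 427.99) / 183000 m = 3.420e-03 mm/s.
R = 3.420e-03 × 3600 × 24 = 295 mm/day.

R ≈ 295 mm/day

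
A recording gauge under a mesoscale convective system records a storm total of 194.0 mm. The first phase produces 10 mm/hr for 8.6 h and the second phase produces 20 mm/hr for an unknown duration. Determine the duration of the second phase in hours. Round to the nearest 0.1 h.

Known phases: 10 × 8.6 = 86 mm.
Remaining depth = 194.0 − 86 = 108 mm.
Duration = 108 / 20 = 5.4 h.

duration ≈ 5.4 h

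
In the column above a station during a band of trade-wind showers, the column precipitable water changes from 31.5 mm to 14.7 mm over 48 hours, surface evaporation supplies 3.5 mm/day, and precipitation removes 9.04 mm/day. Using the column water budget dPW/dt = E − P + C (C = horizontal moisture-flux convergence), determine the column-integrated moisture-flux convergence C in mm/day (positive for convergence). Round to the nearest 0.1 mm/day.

C ≈ -2.9 mm/day

dPW/dt = (14.7 − 31.5) mm / (48/24 day) = -8.400 mm/day.
C = dPW/dt − E + P = (-8.400) − 3.5 + 9.04 = -2.9 mm/day.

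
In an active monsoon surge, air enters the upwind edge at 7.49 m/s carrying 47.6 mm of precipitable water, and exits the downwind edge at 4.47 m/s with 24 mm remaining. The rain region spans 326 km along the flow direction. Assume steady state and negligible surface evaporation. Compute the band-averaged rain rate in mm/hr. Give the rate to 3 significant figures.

Column moisture flux per unit crosswind length is F = V × PW.
Inflow: F_in = 7.49 × 47.6 = 356.524 mm·m/s
Outflow: F_out = 4.47 × 24 = 107.28 mm·m/s
Steady-state rate R = (F_in − F_out)/L = (356.524 − 107.28) / 326000 m = 7.646e-04 mm/s.
R = 7.646e-04 × 3600 = 2.75 mm/hr.

R ≈ 2.75 mm/hr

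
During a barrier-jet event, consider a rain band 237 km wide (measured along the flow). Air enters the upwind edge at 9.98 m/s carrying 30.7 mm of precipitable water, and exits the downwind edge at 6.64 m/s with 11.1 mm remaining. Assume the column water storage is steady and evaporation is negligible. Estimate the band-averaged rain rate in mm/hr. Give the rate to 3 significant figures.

Column moisture flux per unit crosswind length is F = V × PW.
Inflow: F_in = 9.98 × 30.7 = 306.386 mm·m/s
Outflow: F_out = 6.64 × 11.1 = 73.704 mm·m/s
Steady-state rate R = (F_in − F_out)/L = (306.386 − 73.704) / 237000 m = 9.818e-04 mm/s.
R = 9.818e-04 × 3600 = 3.53 mm/hr.

R ≈ 3.53 mm/hr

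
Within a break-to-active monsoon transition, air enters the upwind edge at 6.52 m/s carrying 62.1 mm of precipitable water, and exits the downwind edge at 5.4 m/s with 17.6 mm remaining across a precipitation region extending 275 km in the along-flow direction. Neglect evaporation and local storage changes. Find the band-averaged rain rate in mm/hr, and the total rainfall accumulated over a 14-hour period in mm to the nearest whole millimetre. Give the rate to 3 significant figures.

Column moisture flux per unit crosswind length is F = V × PW.
Inflow: F_in = 6.52 × 62.1 = 404.892 mm·m/s
Outflow: F_out = 5.4 × 17.6 = 95.04 mm·m/s
Steady-state rate R = (F_in − F_out)/L = (404.892 − 95.04) / 275000 m = 1.127e-03 mm/s.
R = 1.127e-03 × 3600 = 4.06 mm/hr.
Over 14 h: total = 4.06 × 14 = 56.84 ≈ 57 mm.

R ≈ 4.06 mm/hr; total ≈ 57 mm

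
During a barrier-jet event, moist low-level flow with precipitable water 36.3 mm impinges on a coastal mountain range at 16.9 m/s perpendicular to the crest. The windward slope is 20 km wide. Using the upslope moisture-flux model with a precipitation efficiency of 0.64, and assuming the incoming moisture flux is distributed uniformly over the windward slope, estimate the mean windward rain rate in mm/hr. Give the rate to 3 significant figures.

Incoming column moisture flux per unit ridge length: F = V × PW = 16.9 × 36.3 = 613.47 mm·m/s.
Spread over the 20 km slope with efficiency ε = 0.64: R = ε·F/W = 0.64 × 613.47 / 20000 m = 1.963e-02 mm/s.
R = 1.963e-02 × 3600 = 70.7 mm/hr.

R ≈ 70.7 mm/hr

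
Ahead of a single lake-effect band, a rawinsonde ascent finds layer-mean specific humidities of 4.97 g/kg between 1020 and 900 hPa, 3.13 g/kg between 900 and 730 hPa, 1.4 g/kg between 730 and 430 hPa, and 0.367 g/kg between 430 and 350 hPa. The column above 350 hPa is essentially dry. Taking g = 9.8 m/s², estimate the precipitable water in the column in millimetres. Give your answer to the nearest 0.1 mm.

PW ≈ 16.1 mm

Precipitable water is the column-integrated vapour mass per unit area: PW = (1/g) Σ q̄ Δp, with q in kg/kg and Δp in Pa (1 kg/m² of water = 1 mm).
Layer 1020–900 hPa: Δp = 120 hPa = 12000 Pa, q̄ = 0.00497 kg/kg → 0.00497 × 12000 / 9.8 = 6.09 mm
Layer 900–730 hPa: Δp = 170 hPa = 17000 Pa, q̄ = 0.00313 kg/kg → 0.00313 × 17000 / 9.8 = 5.43 mm
Layer 730–430 hPa: Δp = 300 hPa = 30000 Pa, q̄ = 0.0014 kg/kg → 0.0014 × 30000 / 9.8 = 4.29 mm
Layer 430–350 hPa: Δp = 80 hPa = 8000 Pa, q̄ = 0.000367 kg/kg → 0.000367 × 8000 / 9.8 = 0.30 mm
PW = 6.09 + 5.43 + 4.29 + 0.30 = 16.11 ≈ 16.1 mm.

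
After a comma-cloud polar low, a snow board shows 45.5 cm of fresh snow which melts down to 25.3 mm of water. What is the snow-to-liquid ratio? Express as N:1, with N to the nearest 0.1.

Ratio = snow depth / SWE = 455 mm / 25.3 mm = 18.0, i.e. 18.0:1.

ratio ≈ 18.0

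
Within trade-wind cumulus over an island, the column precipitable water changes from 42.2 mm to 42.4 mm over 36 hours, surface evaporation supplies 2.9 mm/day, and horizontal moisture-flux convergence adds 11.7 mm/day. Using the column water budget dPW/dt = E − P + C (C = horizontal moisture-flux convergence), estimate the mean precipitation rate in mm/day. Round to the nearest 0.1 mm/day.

P ≈ 14.5 mm/day

dPW/dt = (42.4 − 42.2) mm / (36/24 day) = +0.133 mm/day.
P = E + C − dPW/dt = 2.9 + (11.7) − (+0.133) = 14.5 mm/day.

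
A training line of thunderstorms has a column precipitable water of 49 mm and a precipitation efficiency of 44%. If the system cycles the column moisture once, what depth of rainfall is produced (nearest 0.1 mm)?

Rainfall = ε × PW = 0.44 × 49 = 21.6 mm.

rainfall ≈ 21.6 mm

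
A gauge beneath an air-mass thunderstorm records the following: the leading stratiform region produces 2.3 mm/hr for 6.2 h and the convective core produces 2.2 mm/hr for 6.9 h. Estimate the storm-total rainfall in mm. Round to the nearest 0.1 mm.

Total = Σ Rᵢ Δtᵢ = 2.3 × 6.2 + 2.2 × 6.9
      = 14.26 + 15.18 = 29.4 mm.

total ≈ 29.4 mm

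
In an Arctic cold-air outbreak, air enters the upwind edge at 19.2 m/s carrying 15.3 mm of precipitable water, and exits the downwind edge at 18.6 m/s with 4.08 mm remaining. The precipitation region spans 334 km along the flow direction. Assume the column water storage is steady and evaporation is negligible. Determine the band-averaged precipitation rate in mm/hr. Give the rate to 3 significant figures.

R ≈ 2.35 mm/hr

Column moisture flux per unit crosswind length is F = V × PW.
Inflow: F_in = 19.2 × 15.3 = 293.76 mm·m/s
Outflow: F_out = 18.6 × 4.08 = 75.888 mm·m/s
Steady-state rate R = (F_in − F_out)/L = (293.76 − 75.888) / 334000 m = 6.523e-04 mm/s.
R = 6.523e-04 × 3600 = 2.35 mm/hr.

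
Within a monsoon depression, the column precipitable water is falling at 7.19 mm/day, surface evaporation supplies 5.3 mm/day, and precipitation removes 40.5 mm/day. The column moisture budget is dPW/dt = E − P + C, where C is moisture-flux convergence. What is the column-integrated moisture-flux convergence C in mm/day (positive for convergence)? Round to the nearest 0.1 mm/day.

C ≈ 28.0 mm/day

dPW/dt = -7.19 mm/day.
C = dPW/dt − E + P = (-7.19) − 5.3 + 40.5 = 28.0 mm/day.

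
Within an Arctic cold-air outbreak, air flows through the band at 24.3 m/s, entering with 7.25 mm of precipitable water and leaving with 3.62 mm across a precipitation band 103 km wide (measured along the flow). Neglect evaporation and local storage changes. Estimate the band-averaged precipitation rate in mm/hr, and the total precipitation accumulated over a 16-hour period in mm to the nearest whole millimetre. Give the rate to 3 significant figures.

Column moisture flux per unit crosswind length is F = V × PW.
Inflow: F_in = 24.3 × 7.25 = 176.175 mm·m/s
Outflow: F_out = 24.3 × 3.62 = 87.966 mm·m/s
Steady-state rate R = (F_in − F_out)/L = (176.175 − 87.966) / 103000 m = 8.564e-04 mm/s.
R = 8.564e-04 × 3600 = 3.08 mm/hr.
Over 16 h: total = 3.08 × 16 = 49.28 ≈ 49 mm.

R ≈ 3.08 mm/hr; total ≈ 49 mm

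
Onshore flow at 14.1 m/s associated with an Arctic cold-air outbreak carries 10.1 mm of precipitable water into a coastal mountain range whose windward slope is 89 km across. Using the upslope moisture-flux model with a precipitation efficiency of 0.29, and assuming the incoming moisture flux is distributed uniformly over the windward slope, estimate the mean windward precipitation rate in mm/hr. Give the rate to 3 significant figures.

R ≈ 1.67 mm/hr

Incoming column moisture flux per unit ridge length: F = V × PW = 14.1 × 10.1 = 142.41 mm·m/s.
Spread over the 89 km slope with efficiency ε = 0.29: R = ε·F/W = 0.29 × 142.41 / 89000 m = 4.640e-04 mm/s.
R = 4.640e-04 × 3600 = 1.67 mm/hr.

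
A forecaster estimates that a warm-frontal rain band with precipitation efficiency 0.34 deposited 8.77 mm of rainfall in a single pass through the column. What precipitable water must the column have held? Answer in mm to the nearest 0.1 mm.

PW = rainfall / ε = 8.77 / 0.34 = 25.8 mm.

PW ≈ 25.8 mm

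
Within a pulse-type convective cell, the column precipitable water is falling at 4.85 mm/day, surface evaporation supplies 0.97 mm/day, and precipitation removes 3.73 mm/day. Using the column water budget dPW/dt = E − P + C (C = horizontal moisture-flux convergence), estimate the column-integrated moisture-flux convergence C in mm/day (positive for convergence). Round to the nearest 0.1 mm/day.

C ≈ -2.1 mm/day

dPW/dt = -4.85 mm/day.
C = dPW/dt − E + P = (-4.85) − 0.97 + 3.73 = -2.1 mm/day.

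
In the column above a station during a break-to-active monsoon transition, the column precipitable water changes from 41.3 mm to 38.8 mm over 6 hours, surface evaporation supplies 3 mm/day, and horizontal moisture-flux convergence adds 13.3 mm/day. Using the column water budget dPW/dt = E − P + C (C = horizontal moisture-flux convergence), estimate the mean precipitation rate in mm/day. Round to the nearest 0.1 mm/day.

dPW/dt = (38.8 − 41.3) mm / (6/24 day) = -10.000 mm/day.
P = E + C − dPW/dt = 3 + (13.3) − (-10.000) = 26.3 mm/day.

P ≈ 26.3 mm/day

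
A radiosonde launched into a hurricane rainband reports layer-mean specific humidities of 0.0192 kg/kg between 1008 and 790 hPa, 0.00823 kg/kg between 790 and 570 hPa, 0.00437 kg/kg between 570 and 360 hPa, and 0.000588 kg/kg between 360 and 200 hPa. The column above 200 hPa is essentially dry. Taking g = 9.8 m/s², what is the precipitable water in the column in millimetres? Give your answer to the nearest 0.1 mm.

Precipitable water is the column-integrated vapour mass per unit area: PW = (1/g) Σ q̄ Δp, with q in kg/kg and Δp in Pa (1 kg/m² of water = 1 mm).
Layer 1008–790 hPa: Δp = 218 hPa = 21800 Pa, q̄ = 0.0192 kg/kg → 0.0192 × 21800 / 9.8 = 42.71 mm
Layer 790–570 hPa: Δp = 220 hPa = 22000 Pa, q̄ = 0.00823 kg/kg → 0.00823 × 22000 / 9.8 = 18.48 mm
Layer 570–360 hPa: Δp = 210 hPa = 21000 Pa, q̄ = 0.00437 kg/kg → 0.00437 × 21000 / 9.8 = 9.36 mm
Layer 360–200 hPa: Δp = 160 hPa = 16000 Pa, q̄ = 0.000588 kg/kg → 0.000588 × 16000 / 9.8 = 0.96 mm
PW = 42.71 + 18.48 + 9.36 + 0.96 = 71.51 ≈ 71.5 mm.

PW ≈ 71.5 mm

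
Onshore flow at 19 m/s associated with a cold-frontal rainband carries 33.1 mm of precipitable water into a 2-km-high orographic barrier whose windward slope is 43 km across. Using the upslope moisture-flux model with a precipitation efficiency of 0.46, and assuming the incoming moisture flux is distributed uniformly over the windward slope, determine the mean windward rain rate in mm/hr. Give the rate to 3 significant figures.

Incoming column moisture flux per unit ridge length: F = V × PW = 19 × 33.1 = 628.9 mm·m/s.
Spread over the 43 km slope with efficiency ε = 0.46: R = ε·F/W = 0.46 × 628.9 / 43000 m = 6.728e-03 mm/s.
R = 6.728e-03 × 3600 = 24.2 mm/hr.

R ≈ 24.2 mm/hr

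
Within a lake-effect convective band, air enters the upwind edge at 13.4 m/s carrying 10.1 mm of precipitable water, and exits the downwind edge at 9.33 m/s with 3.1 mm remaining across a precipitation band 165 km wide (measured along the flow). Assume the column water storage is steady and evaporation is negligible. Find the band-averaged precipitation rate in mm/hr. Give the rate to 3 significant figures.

Column moisture flux per unit crosswind length is F = V × PW.
Inflow: F_in = 13.4 × 10.1 = 135.34 mm·m/s
Outflow: F_out = 9.33 × 3.1 = 28.923 mm·m/s
Steady-state rate R = (F_in − F_out)/L = (135.34 − 28.923) / 165000 m = 6.450e-04 mm/s.
R = 6.450e-04 × 3600 = 2.32 mm/hr.

R ≈ 2.32 mm/hr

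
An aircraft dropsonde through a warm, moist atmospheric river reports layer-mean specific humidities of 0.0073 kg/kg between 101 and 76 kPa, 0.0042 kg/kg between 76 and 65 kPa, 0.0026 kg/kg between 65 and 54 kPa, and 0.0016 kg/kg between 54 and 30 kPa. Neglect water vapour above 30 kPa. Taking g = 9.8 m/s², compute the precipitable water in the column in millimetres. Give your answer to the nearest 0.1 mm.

PW ≈ 30.2 mm

Precipitable water is the column-integrated vapour mass per unit area: PW = (1/g) Σ q̄ Δp, with q in kg/kg and Δp in Pa (1 kg/m² of water = 1 mm).
Layer 101–76 kPa: Δp = 250 hPa = 25000 Pa, q̄ = 0.0073 kg/kg → 0.0073 × 25000 / 9.8 = 18.62 mm
Layer 76–65 kPa: Δp = 110 hPa = 11000 Pa, q̄ = 0.0042 kg/kg → 0.0042 × 11000 / 9.8 = 4.71 mm
Layer 65–54 kPa: Δp = 110 hPa = 11000 Pa, q̄ = 0.0026 kg/kg → 0.0026 × 11000 / 9.8 = 2.92 mm
Layer 54–30 kPa: Δp = 240 hPa = 24000 Pa, q̄ = 0.0016 kg/kg → 0.0016 × 24000 / 9.8 = 3.92 mm
PW = 18.62 + 4.71 + 2.92 + 3.92 = 30.17 ≈ 30.2 mm.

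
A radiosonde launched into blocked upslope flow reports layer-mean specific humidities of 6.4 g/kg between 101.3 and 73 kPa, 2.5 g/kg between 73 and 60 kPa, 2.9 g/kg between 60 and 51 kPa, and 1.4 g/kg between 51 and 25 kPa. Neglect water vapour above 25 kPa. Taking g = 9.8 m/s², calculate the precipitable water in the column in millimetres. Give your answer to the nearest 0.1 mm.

PW ≈ 28.2 mm

Precipitable water is the column-integrated vapour mass per unit area: PW = (1/g) Σ q̄ Δp, with q in kg/kg and Δp in Pa (1 kg/m² of water = 1 mm).
Layer 101.3–73 kPa: Δp = 283 hPa = 28300 Pa, q̄ = 0.0064 kg/kg → 0.0064 × 28300 / 9.8 = 18.48 mm
Layer 73–60 kPa: Δp = 130 hPa = 13000 Pa, q̄ = 0.0025 kg/kg → 0.0025 × 13000 / 9.8 = 3.32 mm
Layer 60–51 kPa: Δp = 90 hPa = 9000 Pa, q̄ = 0.0029 kg/kg → 0.0029 × 9000 / 9.8 = 2.66 mm
Layer 51–25 kPa: Δp = 260 hPa = 26000 Pa, q̄ = 0.0014 kg/kg → 0.0014 × 26000 / 9.8 = 3.71 mm
PW = 18.48 + 3.32 + 2.66 + 3.71 = 28.17 ≈ 28.2 mm.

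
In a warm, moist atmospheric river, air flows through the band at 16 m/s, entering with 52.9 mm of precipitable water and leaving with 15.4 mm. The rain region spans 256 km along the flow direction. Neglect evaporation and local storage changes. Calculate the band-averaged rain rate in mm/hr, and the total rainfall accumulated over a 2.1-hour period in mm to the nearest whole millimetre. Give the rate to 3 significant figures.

R ≈ 8.44 mm/hr; total ≈ 18 mm

Column moisture flux per unit crosswind length is F = V × PW.
Inflow: F_in = 16 × 52.9 = 846.4 mm·m/s
Outflow: F_out = 16 × 15.4 = 246.4 mm·m/s
Steady-state rate R = (F_in − F_out)/L = (846.4 − 246.4) / 256000 m = 2.344e-03 mm/s.
R = 2.344e-03 × 3600 = 8.44 mm/hr.
Over 2.1 h: total = 8.44 × 2.1 = 17.724 ≈ 18 mm.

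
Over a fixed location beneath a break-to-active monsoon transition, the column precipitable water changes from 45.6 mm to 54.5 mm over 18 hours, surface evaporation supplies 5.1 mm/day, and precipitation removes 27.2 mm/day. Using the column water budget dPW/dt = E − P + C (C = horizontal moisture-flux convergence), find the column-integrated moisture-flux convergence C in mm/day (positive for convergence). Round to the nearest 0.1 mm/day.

dPW/dt = (54.5 − 45.6) mm / (18/24 day) = +11.867 mm/day.
C = dPW/dt − E + P = (+11.867) − 5.1 + 27.2 = 34.0 mm/day.

C ≈ 34.0 mm/day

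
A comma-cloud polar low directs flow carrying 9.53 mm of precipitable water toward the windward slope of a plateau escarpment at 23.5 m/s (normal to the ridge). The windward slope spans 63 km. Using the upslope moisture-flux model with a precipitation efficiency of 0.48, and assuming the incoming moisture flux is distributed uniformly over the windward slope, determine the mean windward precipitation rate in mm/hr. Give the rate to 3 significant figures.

Incoming column moisture flux per unit ridge length: F = V × PW = 23.5 × 9.53 = 223.955 mm·m/s.
Spread over the 63 km slope with efficiency ε = 0.48: R = ε·F/W = 0.48 × 223.955 / 63000 m = 1.706e-03 mm/s.
R = 1.706e-03 × 3600 = 6.14 mm/hr.

R ≈ 6.14 mm/hr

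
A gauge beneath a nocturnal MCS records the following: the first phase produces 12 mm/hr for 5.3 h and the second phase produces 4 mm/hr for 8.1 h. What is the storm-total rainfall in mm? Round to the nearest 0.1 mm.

total ≈ 96.0 mm

Total = Σ Rᵢ Δtᵢ = 12 × 5.3 + 4 × 8.1
      = 63.6 + 32.4 = 96.0 mm.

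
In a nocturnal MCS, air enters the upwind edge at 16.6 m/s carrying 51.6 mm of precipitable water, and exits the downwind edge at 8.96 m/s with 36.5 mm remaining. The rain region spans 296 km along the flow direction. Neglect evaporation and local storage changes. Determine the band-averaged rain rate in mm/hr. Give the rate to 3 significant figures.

Column moisture flux per unit crosswind length is F = V × PW.
Inflow: F_in = 16.6 × 51.6 = 856.56 mm·m/s
Outflow: F_out = 8.96 × 36.5 = 327.04 mm·m/s
Steady-state rate R = (F_in − F_out)/L = (856.56 − 327.04) / 296000 m = 1.789e-03 mm/s.
R = 1.789e-03 × 3600 = 6.44 mm/hr.

R ≈ 6.44 mm/hr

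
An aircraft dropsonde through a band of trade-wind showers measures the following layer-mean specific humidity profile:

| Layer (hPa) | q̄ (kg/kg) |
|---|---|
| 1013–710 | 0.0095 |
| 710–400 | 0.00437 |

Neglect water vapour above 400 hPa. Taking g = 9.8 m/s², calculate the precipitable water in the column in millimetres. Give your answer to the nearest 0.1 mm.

PW ≈ 43.2 mm

Precipitable water is the column-integrated vapour mass per unit area: PW = (1/g) Σ q̄ Δp, with q in kg/kg and Δp in Pa (1 kg/m² of water = 1 mm).
Layer 1013–710 hPa: Δp = 303 hPa = 30300 Pa, q̄ = 0.0095 kg/kg → 0.0095 × 30300 / 9.8 = 29.37 mm
Layer 710–400 hPa: Δp = 310 hPa = 31000 Pa, q̄ = 0.00437 kg/kg → 0.00437 × 31000 / 9.8 = 13.82 mm
PW = 29.37 + 13.82 = 43.19 ≈ 43.2 mm.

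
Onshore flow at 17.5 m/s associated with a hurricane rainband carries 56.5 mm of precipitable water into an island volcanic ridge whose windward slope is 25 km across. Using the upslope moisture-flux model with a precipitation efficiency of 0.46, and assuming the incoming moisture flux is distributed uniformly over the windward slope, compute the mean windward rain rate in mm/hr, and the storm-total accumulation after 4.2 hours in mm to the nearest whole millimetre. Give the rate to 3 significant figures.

R ≈ 65.5 mm/hr; total ≈ 275 mm

Incoming column moisture flux per unit ridge length: F = V × PW = 17.5 × 56.5 = 988.75 mm·m/s.
Spread over the 25 km slope with efficiency ε = 0.46: R = ε·F/W = 0.46 × 988.75 / 25000 m = 1.819e-02 mm/s.
R = 1.819e-02 × 3600 = 65.5 mm/hr.
Over 4.2 h: total = 65.5 × 4.2 = 275.1 ≈ 275 mm.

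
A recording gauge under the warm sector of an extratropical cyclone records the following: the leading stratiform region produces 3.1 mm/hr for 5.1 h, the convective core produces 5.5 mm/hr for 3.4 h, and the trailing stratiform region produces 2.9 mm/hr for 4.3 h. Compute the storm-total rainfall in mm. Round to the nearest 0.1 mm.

Total = Σ Rᵢ Δtᵢ = 3.1 × 5.1 + 5.5 × 3.4 + 2.9 × 4.3
      = 15.81 + 18.7 + 12.47 = 47.0 mm.

total ≈ 47.0 mm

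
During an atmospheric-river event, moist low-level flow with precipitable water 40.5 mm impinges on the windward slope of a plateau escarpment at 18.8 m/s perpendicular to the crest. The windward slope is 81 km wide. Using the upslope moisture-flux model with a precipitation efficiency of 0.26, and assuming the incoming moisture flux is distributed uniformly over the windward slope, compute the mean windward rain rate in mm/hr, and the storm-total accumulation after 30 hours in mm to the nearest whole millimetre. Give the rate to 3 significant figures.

R ≈ 8.80 mm/hr; total ≈ 264 mm

Incoming column moisture flux per unit ridge length: F = V × PW = 18.8 × 40.5 = 761.4 mm·m/s.
Spread over the 81 km slope with efficiency ε = 0.26: R = ε·F/W = 0.26 × 761.4 / 81000 m = 2.444e-03 mm/s.
R = 2.444e-03 × 3600 = 8.80 mm/hr.
Over 30 h: total = 8.80 × 30 = 264 mm.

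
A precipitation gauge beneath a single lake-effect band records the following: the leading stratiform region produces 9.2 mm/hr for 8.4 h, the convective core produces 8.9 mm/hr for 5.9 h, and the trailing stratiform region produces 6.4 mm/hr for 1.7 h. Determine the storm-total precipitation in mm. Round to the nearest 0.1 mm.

Total = Σ Rᵢ Δtᵢ = 9.2 × 8.4 + 8.9 × 5.9 + 6.4 × 1.7
      = 77.28 + 52.51 + 10.88 = 140.7 mm.

total ≈ 140.7 mm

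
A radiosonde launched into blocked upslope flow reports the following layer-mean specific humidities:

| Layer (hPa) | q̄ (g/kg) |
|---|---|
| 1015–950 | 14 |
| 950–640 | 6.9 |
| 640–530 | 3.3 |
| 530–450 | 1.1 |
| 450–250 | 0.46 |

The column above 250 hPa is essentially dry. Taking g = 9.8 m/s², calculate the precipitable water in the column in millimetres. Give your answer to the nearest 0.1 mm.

Precipitable water is the column-integrated vapour mass per unit area: PW = (1/g) Σ q̄ Δp, with q in kg/kg and Δp in Pa (1 kg/m² of water = 1 mm).
Layer 1015–950 hPa: Δp = 65 hPa = 6500 Pa, q̄ = 0.014 kg/kg → 0.014 × 6500 / 9.8 = 9.29 mm
Layer 950–640 hPa: Δp = 310 hPa = 31000 Pa, q̄ = 0.0069 kg/kg → 0.0069 × 31000 / 9.8 = 21.83 mm
Layer 640–530 hPa: Δp = 110 hPa = 11000 Pa, q̄ = 0.0033 kg/kg → 0.0033 × 11000 / 9.8 = 3.70 mm
Layer 530–450 hPa: Δp = 80 hPa = 8000 Pa, q̄ = 0.0011 kg/kg → 0.0011 × 8000 / 9.8 = 0.90 mm
Layer 450–250 hPa: Δp = 200 hPa = 20000 Pa, q̄ = 0.00046 kg/kg → 0.00046 × 20000 / 9.8 = 0.94 mm
PW = 9.29 + 21.83 + 3.70 + 0.90 + 0.94 = 36.66 ≈ 36.7 mm.

PW ≈ 36.7 mm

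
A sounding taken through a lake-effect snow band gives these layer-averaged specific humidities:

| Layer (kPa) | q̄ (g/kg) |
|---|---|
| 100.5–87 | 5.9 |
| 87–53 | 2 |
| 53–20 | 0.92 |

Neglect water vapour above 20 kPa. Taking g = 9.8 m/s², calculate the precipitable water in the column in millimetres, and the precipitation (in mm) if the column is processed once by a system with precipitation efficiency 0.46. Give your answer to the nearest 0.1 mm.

Precipitable water is the column-integrated vapour mass per unit area: PW = (1/g) Σ q̄ Δp, with q in kg/kg and Δp in Pa (1 kg/m² of water = 1 mm).
Layer 100.5–87 kPa: Δp = 135 hPa = 13500 Pa, q̄ = 0.0059 kg/kg → 0.0059 × 13500 / 9.8 = 8.13 mm
Layer 87–53 kPa: Δp = 340 hPa = 34000 Pa, q̄ = 0.002 kg/kg → 0.002 × 34000 / 9.8 = 6.94 mm
Layer 53–20 kPa: Δp = 330 hPa = 33000 Pa, q̄ = 0.00092 kg/kg → 0.00092 × 33000 / 9.8 = 3.10 mm
PW = 8.13 + 6.94 + 3.10 = 18.17 ≈ 18.2 mm.
Precipitation = ε × PW = 0.46 × 18.2 = 8.4 mm.

PW ≈ 18.2 mm; precipitation ≈ 8.4 mm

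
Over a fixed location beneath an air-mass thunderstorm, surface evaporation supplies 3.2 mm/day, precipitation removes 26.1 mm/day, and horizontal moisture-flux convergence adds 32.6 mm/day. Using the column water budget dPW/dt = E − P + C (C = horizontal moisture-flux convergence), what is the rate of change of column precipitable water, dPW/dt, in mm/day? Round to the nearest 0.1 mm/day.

dPW/dt ≈ 9.7 mm/day

dPW/dt = E − P + C = 3.2 − 26.1 + (32.6) = 9.7 mm/day.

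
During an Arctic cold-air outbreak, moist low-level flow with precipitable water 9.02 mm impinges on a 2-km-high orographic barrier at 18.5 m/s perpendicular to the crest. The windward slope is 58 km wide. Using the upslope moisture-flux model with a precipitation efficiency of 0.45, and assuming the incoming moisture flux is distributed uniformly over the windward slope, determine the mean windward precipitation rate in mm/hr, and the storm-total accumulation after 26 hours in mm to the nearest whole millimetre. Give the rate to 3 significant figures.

R ≈ 4.66 mm/hr; total ≈ 121 mm

Incoming column moisture flux per unit ridge length: F = V × PW = 18.5 × 9.02 = 166.87 mm·m/s.
Spread over the 58 km slope with efficiency ε = 0.45: R = ε·F/W = 0.45 × 166.87 / 58000 m = 1.295e-03 mm/s.
R = 1.295e-03 × 3600 = 4.66 mm/hr.
Over 26 h: total = 4.66 × 26 = 121.16 ≈ 121 mm.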